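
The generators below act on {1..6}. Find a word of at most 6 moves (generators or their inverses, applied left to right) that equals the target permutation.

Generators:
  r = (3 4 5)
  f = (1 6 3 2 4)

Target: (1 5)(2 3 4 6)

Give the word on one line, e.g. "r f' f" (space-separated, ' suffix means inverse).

  after f': (1 4 2 3 6)
  after r: (1 5 3 6)(2 4)
  after f: (1 5 2)
  after f: (1 5 4)(2 6 3)
  after f: (1 5)(2 3 4 6)

f' r f f f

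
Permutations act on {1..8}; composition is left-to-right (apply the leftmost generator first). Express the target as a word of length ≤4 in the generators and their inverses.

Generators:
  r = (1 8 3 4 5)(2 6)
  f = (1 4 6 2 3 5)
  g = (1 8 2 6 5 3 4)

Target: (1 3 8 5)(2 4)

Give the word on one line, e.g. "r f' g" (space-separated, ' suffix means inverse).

r' f'

  after r': (1 5 4 3 8)(2 6)
  after f': (1 3 8 5)(2 4)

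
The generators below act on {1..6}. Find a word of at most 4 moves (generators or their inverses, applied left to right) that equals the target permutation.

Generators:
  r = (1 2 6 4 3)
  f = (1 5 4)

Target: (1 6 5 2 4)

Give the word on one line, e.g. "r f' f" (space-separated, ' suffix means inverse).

r f' r

  after r: (1 2 6 4 3)
  after f': (1 2 6 5)(3 4)
  after r: (1 6 5 2 4)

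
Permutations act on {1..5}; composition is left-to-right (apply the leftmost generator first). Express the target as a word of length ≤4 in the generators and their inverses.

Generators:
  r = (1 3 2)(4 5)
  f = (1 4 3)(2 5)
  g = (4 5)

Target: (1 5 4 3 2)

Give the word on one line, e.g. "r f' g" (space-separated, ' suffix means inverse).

f' g f' g'

  after f': (1 3 4)(2 5)
  after g: (1 3 5 2 4)
  after f': (1 4 3 2)
  after g': (1 5 4 3 2)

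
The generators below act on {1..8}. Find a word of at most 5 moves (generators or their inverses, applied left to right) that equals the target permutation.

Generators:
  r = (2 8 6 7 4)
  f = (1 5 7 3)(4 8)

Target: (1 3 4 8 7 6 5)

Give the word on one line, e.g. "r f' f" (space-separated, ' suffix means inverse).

  after r: (2 8 6 7 4)
  after f': (1 3 7 8 6 5)(2 4)
  after r: (1 3 4 8 7 6 5)

r f' r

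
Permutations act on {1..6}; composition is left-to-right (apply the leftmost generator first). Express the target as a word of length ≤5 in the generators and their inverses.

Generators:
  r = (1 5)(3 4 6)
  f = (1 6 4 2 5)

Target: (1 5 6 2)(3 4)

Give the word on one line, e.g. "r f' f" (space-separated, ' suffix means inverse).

  after r': (1 5)(3 6 4)
  after f: (2 5 6)(3 4)
  after r: (1 5 3 6 2)
  after r: (2 5 4 6)
  after r: (1 5 6 2)(3 4)

r' f r r r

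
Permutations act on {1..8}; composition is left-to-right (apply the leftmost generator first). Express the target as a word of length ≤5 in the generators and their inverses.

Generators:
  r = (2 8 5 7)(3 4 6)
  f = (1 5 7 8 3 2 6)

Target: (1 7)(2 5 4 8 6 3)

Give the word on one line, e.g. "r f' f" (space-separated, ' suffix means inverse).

f r f' r

  after f: (1 5 7 8 3 2 6)
  after r: (1 7 5 2 3 8 4 6)
  after f': (1 5 3 7)(2 8 4)
  after r: (1 7)(2 5 4 8 6 3)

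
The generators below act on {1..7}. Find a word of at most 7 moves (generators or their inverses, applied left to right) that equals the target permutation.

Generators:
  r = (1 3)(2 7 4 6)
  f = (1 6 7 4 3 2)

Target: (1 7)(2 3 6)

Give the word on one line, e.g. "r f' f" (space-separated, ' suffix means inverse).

r r r f' r'

  after r: (1 3)(2 7 4 6)
  after r: (2 4)(6 7)
  after r: (1 3)(2 6 4 7)
  after f': (1 4 6 7 3 2)
  after r': (1 7)(2 3 6)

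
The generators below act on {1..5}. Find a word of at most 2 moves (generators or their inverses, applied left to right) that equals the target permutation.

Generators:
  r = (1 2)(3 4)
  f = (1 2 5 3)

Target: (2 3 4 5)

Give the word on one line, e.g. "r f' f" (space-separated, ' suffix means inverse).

r' f'

  after r': (1 2)(3 4)
  after f': (2 3 4 5)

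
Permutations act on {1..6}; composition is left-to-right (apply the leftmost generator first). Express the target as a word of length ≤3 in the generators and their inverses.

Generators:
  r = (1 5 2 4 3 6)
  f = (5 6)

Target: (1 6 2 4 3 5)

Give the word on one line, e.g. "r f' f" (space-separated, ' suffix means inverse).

  after f: (5 6)
  after r: (1 5)(2 4 3 6)
  after f: (1 6 2 4 3 5)

f r f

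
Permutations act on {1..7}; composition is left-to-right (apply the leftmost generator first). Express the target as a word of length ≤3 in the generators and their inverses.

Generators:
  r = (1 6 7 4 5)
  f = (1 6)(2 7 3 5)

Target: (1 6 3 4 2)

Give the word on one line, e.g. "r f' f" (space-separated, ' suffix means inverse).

f r' f'

  after f: (1 6)(2 7 3 5)
  after r': (2 6 5)(3 4 7)
  after f': (1 6 3 4 2)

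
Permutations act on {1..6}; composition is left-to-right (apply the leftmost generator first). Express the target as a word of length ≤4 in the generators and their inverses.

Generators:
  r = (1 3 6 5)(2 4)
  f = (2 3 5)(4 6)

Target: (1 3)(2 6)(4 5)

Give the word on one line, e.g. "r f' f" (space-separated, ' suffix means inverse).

  after r': (1 5 6 3)(2 4)
  after f': (1 3)(2 6)(4 5)

r' f'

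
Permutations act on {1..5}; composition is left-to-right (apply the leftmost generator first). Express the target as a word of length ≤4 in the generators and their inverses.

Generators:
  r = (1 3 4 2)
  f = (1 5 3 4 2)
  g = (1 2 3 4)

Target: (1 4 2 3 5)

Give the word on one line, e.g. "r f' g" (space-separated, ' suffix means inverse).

  after f': (1 2 4 3 5)
  after g: (1 3 5 2)
  after r: (1 4 2 3 5)

f' g r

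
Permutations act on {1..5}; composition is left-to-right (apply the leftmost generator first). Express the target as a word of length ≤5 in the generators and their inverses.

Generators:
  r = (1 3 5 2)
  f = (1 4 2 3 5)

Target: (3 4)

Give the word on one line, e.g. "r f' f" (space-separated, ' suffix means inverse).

  after r: (1 3 5 2)
  after f: (1 5 3)(2 4)
  after f: (3 4)

r f f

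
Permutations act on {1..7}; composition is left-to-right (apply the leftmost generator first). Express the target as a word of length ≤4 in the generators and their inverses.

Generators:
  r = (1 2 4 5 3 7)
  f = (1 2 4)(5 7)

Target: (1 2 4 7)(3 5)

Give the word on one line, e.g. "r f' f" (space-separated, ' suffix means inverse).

  after r: (1 2 4 5 3 7)
  after f: (1 4 7 2)(3 5)
  after f: (3 7 4 5)
  after f: (1 2 4 7)(3 5)

r f f f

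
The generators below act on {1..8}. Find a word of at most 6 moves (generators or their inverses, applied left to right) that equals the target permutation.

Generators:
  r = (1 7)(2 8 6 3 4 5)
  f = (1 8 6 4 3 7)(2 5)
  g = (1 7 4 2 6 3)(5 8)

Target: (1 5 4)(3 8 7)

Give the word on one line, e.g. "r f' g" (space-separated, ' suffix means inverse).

  after r': (1 7)(2 5 4 3 6 8)
  after g: (1 4)(2 8 6 5)
  after g: (1 2 5 6 8 3)(4 7)
  after f: (1 5 4)(3 8 7)

r' g g f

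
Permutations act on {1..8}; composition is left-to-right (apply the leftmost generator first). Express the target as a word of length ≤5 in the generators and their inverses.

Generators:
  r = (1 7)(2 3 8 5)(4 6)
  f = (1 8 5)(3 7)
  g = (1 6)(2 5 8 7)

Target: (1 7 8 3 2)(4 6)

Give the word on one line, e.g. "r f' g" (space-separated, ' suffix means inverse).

  after r': (1 7)(2 5 8 3)(4 6)
  after f': (1 3 2 8 7 5)(4 6)
  after f': (1 7 8 3 2)(4 6)

r' f' f'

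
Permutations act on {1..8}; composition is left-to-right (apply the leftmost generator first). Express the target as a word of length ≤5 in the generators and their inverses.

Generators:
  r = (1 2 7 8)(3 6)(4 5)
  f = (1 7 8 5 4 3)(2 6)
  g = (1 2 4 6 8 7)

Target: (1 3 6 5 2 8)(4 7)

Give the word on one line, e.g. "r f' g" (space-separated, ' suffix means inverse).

  after g': (1 7 8 6 4 2)
  after f: (1 8 2 7 5 4 6 3)
  after f: (1 5 3 7 4 2 8 6)
  after r': (1 4)(2 7 5 6 8 3)
  after f: (1 3 6 5 2 8)(4 7)

g' f f r' f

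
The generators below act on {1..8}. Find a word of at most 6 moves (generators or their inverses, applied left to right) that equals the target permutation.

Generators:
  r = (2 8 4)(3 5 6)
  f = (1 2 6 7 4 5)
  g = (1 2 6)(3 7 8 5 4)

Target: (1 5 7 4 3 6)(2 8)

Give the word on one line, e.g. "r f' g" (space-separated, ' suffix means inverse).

  after f: (1 2 6 7 4 5)
  after r: (1 8 4 6 7 2 3 5)
  after f: (1 8 5 2 3)(4 7 6)
  after r: (1 4 7 3)(2 5 8 6)
  after g': (1 5 7 4 3 6)(2 8)

f r f r g'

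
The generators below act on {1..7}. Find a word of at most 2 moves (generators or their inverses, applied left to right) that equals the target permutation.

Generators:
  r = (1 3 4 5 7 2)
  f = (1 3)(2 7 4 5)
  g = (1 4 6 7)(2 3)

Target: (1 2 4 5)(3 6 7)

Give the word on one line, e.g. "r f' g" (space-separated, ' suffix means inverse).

  after r: (1 3 4 5 7 2)
  after g: (1 2 4 5)(3 6 7)

r g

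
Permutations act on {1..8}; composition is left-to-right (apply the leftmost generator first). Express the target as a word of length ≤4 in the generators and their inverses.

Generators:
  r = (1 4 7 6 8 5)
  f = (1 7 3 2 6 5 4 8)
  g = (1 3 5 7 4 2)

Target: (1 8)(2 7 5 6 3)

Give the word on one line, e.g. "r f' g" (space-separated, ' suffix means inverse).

f' g g

  after f': (1 8 4 5 6 2 3 7)
  after g: (1 8 2 5 6)(3 4 7)
  after g: (1 8)(2 7 5 6 3)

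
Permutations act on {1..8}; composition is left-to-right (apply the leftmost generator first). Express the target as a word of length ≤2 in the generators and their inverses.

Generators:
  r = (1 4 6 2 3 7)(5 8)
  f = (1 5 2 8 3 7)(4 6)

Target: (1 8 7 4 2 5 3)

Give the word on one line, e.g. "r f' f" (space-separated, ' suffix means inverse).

f r

  after f: (1 5 2 8 3 7)(4 6)
  after r: (1 8 7 4 2 5 3)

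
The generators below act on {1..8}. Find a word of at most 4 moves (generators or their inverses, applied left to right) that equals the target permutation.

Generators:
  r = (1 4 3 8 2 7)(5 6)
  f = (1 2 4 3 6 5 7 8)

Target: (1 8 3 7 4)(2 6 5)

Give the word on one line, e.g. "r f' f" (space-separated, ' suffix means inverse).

f r f

  after f: (1 2 4 3 6 5 7 8)
  after r: (1 7 2 3 5)(4 8)
  after f: (1 8 3 7 4)(2 6 5)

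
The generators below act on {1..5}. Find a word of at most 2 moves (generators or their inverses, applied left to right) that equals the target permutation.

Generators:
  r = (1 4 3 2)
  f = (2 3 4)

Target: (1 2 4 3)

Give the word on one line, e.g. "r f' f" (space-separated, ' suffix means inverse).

f r'

  after f: (2 3 4)
  after r': (1 2 4 3)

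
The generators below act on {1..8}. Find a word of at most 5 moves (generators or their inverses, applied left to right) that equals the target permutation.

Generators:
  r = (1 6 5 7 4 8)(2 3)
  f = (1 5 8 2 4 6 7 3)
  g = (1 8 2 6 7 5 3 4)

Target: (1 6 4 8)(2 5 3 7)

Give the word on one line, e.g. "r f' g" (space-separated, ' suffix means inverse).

  after r': (1 8 4 7 5 6)(2 3)
  after f': (1 5 4 6 3 8 2 7)
  after f': (2 6 7 3 5)
  after r: (1 6 4 8)(2 5 3 7)

r' f' f' r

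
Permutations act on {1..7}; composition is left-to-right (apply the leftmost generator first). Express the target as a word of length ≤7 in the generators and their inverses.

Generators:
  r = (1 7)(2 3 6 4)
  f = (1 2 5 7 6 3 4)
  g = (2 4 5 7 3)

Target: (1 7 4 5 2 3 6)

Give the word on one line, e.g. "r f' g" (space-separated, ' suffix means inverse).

  after r: (1 7)(2 3 6 4)
  after f': (1 5 2 6 3 7 4)
  after g: (1 7 5 4)(2 6)
  after f': (1 5 3 6)(2 7)
  after g: (1 7 4 5 2 3 6)

r f' g f' g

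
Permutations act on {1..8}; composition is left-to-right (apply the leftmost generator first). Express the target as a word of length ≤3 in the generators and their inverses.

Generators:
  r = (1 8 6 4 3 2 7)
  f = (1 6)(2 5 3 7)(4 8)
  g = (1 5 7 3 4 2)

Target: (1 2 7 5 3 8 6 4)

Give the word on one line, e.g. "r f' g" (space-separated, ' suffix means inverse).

r' f

  after r': (1 7 2 3 4 6 8)
  after f: (1 2 7 5 3 8 6 4)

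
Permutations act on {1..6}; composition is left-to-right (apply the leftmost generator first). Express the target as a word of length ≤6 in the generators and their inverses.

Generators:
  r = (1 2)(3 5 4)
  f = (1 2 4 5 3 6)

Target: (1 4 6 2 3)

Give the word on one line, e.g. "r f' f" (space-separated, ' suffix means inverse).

  after f: (1 2 4 5 3 6)
  after r: (2 3 6)
  after r: (1 2 5 4 3 6)
  after f: (1 4 6 2 3)

f r r f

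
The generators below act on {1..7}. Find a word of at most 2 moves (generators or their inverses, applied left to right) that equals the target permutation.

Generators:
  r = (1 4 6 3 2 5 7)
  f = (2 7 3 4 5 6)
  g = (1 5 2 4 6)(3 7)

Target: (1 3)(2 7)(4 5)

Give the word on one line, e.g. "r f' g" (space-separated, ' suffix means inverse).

  after g': (1 6 4 2 5)(3 7)
  after r: (1 3)(2 7)(4 5)

g' r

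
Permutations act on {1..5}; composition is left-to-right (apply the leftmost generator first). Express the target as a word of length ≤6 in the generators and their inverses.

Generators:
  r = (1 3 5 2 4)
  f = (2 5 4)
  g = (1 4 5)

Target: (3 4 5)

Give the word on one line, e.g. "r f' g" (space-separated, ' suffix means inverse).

g' r f f r

  after g': (1 5 4)
  after r: (1 2 4 3 5)
  after f: (1 5)(3 4)
  after f: (1 4 3 2 5)
  after r: (3 4 5)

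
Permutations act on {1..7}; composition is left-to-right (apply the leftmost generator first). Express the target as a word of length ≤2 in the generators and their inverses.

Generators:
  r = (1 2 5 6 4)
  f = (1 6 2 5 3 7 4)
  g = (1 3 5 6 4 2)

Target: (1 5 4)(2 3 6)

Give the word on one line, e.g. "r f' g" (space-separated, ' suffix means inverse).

  after g: (1 3 5 6 4 2)
  after g: (1 5 4)(2 3 6)

g g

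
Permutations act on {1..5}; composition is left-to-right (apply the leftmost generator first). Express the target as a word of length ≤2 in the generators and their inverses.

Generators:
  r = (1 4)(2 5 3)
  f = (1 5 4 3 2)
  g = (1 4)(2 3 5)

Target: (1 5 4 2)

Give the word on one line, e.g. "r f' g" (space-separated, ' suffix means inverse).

  after g': (1 4)(2 5 3)
  after f': (1 5 4 2)

g' f'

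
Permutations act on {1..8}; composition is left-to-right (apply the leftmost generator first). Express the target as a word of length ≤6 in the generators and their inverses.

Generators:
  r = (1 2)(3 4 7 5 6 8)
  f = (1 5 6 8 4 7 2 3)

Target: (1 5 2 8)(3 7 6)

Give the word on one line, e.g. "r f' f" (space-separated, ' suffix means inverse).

r' f r' f' f'

  after r': (1 2)(3 8 6 5 7 4)
  after f: (1 3 4)(2 5)
  after r': (1 8 6 5)(2 7 4)
  after f': (1 6)(2 4 7 8 5 3)
  after f': (1 5 2 8)(3 7 6)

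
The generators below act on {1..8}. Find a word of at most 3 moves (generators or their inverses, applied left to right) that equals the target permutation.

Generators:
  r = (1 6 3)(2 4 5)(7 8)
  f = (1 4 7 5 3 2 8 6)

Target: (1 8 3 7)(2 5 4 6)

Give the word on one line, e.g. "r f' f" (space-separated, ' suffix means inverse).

  after f': (1 6 8 2 3 5 7 4)
  after f': (1 8 3 7)(2 5 4 6)

f' f'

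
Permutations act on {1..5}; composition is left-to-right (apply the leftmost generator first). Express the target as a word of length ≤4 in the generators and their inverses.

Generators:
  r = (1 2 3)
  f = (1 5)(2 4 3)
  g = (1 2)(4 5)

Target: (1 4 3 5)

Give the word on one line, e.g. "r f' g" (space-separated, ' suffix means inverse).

  after r: (1 2 3)
  after f: (1 4 3 5)

r f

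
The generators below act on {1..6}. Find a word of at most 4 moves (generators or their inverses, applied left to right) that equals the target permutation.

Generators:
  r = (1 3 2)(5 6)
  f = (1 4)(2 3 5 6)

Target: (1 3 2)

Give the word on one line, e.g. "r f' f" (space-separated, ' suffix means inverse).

r' r'

  after r': (1 2 3)(5 6)
  after r': (1 3 2)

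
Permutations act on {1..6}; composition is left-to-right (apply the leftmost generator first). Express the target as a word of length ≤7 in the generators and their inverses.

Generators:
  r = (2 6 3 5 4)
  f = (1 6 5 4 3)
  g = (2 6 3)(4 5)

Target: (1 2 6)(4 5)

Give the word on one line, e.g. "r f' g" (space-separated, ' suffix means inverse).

r f' g' r' f

  after r: (2 6 3 5 4)
  after f': (1 3 6 4 2)
  after g': (1 6 5 4 3 2)
  after r': (1 2)(3 4 6)
  after f: (1 2 6)(4 5)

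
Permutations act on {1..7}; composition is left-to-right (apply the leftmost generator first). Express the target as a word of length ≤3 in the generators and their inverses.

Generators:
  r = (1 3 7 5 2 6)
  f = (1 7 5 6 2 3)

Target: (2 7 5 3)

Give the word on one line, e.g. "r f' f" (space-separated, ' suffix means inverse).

  after f: (1 7 5 6 2 3)
  after r': (1 3 6 5 2)
  after f: (2 7 5 3)

f r' f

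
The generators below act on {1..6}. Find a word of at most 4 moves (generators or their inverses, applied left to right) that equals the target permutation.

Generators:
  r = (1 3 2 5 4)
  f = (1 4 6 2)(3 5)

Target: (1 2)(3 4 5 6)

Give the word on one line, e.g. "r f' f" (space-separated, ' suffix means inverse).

r f r'

  after r: (1 3 2 5 4)
  after f: (1 5 6 2 3)
  after r': (1 2)(3 4 5 6)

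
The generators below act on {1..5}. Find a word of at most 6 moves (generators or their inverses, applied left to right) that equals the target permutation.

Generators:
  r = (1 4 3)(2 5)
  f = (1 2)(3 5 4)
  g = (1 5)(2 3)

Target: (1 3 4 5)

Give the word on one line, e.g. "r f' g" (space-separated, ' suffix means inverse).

g r' f' r'

  after g: (1 5)(2 3)
  after r': (1 2 4)(3 5)
  after f': (2 5 4)
  after r': (1 3 4 5)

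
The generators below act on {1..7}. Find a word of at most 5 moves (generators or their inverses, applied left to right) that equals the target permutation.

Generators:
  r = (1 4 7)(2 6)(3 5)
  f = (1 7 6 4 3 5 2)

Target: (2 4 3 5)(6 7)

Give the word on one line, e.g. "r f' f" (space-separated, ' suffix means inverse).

  after f: (1 7 6 4 3 5 2)
  after r': (1 4 5 6)(2 7)
  after r': (2 4 3 5)(6 7)

f r' r'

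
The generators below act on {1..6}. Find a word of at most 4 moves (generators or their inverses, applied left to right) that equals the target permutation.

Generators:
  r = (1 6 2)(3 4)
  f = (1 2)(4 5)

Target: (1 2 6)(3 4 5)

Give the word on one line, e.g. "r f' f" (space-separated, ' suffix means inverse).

r f' r' f'

  after r: (1 6 2)(3 4)
  after f': (1 6)(3 5 4)
  after r': (2 6)(3 5)
  after f': (1 2 6)(3 4 5)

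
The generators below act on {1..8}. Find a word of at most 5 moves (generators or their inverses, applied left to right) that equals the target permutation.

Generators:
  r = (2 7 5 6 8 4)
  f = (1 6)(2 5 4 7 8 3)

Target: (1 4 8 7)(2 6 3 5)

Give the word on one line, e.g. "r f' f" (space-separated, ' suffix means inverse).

  after f: (1 6)(2 5 4 7 8 3)
  after r: (1 8 3 7 4 5 2 6)
  after f': (1 7 5 3 4 2)
  after r: (1 5 3 2)(4 7 6 8)
  after f: (1 4 8 7)(2 6 3 5)

f r f' r f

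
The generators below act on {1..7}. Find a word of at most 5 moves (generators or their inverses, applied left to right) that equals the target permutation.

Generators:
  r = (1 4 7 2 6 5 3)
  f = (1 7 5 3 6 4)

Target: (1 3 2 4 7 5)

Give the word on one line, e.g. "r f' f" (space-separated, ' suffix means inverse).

  after r: (1 4 7 2 6 5 3)
  after f': (1 6 7 2 3 4)
  after r: (1 5 3 7 6 2)
  after r: (1 3 2 4 7 5)

r f' r r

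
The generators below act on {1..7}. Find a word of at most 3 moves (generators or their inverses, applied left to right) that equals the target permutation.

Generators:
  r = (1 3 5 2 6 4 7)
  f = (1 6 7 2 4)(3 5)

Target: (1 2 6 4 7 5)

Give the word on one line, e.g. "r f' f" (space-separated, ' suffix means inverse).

  after f: (1 6 7 2 4)(3 5)
  after r': (1 2 6 4 7 5)

f r'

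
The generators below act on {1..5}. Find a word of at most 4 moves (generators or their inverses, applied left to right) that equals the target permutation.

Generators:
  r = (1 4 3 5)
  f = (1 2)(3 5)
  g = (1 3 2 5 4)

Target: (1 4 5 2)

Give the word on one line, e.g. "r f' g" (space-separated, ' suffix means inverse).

  after r: (1 4 3 5)
  after f: (1 4 5 2)

r f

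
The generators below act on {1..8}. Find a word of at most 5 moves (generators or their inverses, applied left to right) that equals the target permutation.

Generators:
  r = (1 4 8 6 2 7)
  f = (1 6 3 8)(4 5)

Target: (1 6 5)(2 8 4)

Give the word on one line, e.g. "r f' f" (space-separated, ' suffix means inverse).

r' f r f

  after r': (1 7 2 6 8 4)
  after f: (1 7 2 3 8 5 4 6)
  after r: (2 3 6 4)(5 8)
  after f: (1 6 5)(2 8 4)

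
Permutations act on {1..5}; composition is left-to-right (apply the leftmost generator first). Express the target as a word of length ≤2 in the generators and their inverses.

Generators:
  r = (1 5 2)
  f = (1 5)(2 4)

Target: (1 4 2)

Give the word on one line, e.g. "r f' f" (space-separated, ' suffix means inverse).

r' f'

  after r': (1 2 5)
  after f': (1 4 2)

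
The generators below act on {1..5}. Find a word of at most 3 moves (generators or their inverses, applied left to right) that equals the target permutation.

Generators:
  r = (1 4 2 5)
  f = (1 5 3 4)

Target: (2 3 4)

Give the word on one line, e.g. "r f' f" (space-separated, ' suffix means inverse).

r f

  after r: (1 4 2 5)
  after f: (2 3 4)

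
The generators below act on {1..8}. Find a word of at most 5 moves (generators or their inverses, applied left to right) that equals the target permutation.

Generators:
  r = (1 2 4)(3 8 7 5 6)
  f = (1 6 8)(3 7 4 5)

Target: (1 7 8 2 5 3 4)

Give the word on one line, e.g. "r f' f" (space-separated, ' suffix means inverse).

  after r': (1 4 2)(3 6 5 7 8)
  after f: (1 5 4 2 6 3 8 7)
  after f: (1 3)(2 8 4)(6 7)
  after r: (1 8)(2 7 3)(5 6)
  after r: (1 7 8 2 5 3 4)

r' f f r r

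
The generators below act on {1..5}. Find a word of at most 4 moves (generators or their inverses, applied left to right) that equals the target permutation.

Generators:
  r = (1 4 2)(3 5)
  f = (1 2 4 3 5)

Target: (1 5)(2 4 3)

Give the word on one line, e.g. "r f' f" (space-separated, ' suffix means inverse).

  after r: (1 4 2)(3 5)
  after f: (1 3)
  after f: (1 5)(2 4 3)

r f f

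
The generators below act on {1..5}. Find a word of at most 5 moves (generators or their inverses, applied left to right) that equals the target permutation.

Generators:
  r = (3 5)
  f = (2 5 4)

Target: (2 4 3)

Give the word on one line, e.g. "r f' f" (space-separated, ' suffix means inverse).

r' f' r

  after r': (3 5)
  after f': (2 4 5 3)
  after r: (2 4 3)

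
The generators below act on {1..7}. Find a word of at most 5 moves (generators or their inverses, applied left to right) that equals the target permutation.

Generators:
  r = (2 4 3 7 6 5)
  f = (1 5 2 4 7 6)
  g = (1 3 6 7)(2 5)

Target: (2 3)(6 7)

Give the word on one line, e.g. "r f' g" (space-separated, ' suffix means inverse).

  after f: (1 5 2 4 7 6)
  after r: (1 2 3 7 5 4 6)
  after f': (1 5 2 3 4 7)
  after f': (2 3)(6 7)

f r f' f'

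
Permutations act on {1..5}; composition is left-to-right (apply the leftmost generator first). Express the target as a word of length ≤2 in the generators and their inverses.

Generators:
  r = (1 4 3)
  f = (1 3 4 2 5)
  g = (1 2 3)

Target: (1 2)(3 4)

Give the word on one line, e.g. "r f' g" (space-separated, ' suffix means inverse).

  after g: (1 2 3)
  after r: (1 2)(3 4)

g r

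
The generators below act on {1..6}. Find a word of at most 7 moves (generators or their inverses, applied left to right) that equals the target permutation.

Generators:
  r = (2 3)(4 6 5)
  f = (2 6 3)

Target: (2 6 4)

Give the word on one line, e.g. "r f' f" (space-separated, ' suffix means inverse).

  after f': (2 3 6)
  after r: (3 5 4 6)
  after f': (2 3 5 4)
  after r': (3 6 4)
  after f: (2 6 4)

f' r f' r' f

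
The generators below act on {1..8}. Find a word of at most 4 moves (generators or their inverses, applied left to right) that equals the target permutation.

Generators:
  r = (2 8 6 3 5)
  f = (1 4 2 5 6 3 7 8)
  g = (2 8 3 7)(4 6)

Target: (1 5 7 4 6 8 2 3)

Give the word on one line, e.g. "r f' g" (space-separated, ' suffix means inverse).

  after f: (1 4 2 5 6 3 7 8)
  after f: (1 2 6 7)(3 8 4 5)
  after f: (1 5 7 4 6 8 2 3)

f f f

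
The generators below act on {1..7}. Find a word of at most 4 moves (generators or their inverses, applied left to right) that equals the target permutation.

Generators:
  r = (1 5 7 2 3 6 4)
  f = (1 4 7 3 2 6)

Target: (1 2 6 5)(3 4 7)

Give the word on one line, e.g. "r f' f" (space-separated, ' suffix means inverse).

  after f: (1 4 7 3 2 6)
  after f: (1 7 2)(3 6 4)
  after f: (1 3)(2 4)(6 7)
  after r': (1 2 6 5)(3 4 7)

f f f r'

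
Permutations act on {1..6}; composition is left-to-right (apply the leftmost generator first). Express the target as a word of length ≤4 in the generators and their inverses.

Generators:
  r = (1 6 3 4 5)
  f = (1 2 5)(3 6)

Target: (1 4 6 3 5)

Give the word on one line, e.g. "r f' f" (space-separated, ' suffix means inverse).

f' r' f'

  after f': (1 5 2)(3 6)
  after r': (1 4 3)(2 5)
  after f': (1 4 6 3 5)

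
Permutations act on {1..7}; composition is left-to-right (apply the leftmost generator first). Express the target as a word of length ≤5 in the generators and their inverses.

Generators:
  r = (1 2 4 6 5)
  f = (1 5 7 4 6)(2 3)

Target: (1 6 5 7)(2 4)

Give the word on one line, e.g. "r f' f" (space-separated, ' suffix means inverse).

r' f' f'

  after r': (1 5 6 4 2)
  after f': (2 6 7 5 4 3)
  after f': (1 6 5 7)(2 4)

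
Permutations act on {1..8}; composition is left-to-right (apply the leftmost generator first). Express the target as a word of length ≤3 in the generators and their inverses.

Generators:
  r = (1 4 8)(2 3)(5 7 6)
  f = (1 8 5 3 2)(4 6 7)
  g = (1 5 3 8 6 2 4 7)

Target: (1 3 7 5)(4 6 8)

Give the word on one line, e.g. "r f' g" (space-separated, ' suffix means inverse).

  after f': (1 2 3 5 8)(4 7 6)
  after r: (1 3 7 5)(4 6 8)

f' r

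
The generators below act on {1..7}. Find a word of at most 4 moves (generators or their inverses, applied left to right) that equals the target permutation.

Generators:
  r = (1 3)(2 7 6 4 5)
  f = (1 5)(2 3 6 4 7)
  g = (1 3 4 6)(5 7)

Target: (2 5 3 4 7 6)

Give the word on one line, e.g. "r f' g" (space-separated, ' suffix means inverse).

  after g: (1 3 4 6)(5 7)
  after g: (1 4)(3 6)
  after f': (1 6 2 7 4 5)
  after g: (2 5 3 4 7 6)

g g f' g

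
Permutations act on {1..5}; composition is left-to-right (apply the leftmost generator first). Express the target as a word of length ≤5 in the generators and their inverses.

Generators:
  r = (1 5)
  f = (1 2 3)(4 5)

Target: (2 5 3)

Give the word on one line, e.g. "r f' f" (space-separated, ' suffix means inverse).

r f f r'

  after r: (1 5)
  after f: (1 4 5 2 3)
  after f: (1 5 3 2)
  after r': (2 5 3)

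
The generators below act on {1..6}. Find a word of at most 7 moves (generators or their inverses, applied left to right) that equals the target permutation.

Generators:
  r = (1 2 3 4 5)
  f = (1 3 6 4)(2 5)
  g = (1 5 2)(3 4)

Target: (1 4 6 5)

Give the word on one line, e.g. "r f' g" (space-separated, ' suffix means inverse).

  after r: (1 2 3 4 5)
  after g': (1 5 2 4)
  after f': (1 2 6 3)
  after f': (1 5 2 3 4 6)
  after r': (1 4 6 5)

r g' f' f' r'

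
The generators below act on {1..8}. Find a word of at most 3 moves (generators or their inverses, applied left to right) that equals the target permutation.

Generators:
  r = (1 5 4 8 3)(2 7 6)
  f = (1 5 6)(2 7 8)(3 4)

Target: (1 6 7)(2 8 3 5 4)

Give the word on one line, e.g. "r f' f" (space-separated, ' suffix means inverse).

  after r: (1 5 4 8 3)(2 7 6)
  after f': (3 6 8 4 7 5)
  after f': (1 6 7)(2 8 3 5 4)

r f' f'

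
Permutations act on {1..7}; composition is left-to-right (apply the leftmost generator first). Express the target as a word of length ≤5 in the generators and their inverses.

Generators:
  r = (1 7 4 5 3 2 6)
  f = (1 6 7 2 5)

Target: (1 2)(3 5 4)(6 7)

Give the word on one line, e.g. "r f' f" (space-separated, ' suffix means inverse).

  after f: (1 6 7 2 5)
  after r': (1 2 4 7 3 5 6)
  after r': (1 3 4)(2 7 5)
  after f': (1 3 4 5 7 2 6)
  after r: (1 2)(3 5 4)(6 7)

f r' r' f' r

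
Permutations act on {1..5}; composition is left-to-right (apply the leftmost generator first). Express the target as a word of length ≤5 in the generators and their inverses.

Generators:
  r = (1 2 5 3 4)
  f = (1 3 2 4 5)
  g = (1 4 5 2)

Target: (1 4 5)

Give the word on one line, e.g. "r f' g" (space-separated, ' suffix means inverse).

r' f' g' f g

  after r': (1 4 3 5 2)
  after f': (1 2 5 3 4)
  after g': (1 5 3)(2 4)
  after f: (2 5)
  after g: (1 4 5)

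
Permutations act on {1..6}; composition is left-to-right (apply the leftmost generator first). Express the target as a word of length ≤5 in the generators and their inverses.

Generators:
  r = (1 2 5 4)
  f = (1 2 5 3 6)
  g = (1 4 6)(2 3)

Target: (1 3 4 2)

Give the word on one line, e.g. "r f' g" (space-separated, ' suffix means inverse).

  after g: (1 4 6)(2 3)
  after r: (2 3 5 4 6)
  after r: (1 2 3 4 6 5)
  after f: (1 5 2 6 3 4)
  after f: (1 3 4 2)

g r r f f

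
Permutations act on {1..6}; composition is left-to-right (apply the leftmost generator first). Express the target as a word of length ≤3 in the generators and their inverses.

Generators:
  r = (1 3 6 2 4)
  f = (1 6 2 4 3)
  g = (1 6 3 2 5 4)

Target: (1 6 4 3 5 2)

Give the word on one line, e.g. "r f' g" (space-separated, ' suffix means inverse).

f' g'

  after f': (1 3 4 2 6)
  after g': (1 6 4 3 5 2)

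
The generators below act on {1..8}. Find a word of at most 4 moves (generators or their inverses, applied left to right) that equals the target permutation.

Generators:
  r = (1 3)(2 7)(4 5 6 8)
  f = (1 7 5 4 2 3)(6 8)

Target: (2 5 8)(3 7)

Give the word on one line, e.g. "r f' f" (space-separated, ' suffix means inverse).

  after r: (1 3)(2 7)(4 5 6 8)
  after f: (2 5 8)(3 7)

r f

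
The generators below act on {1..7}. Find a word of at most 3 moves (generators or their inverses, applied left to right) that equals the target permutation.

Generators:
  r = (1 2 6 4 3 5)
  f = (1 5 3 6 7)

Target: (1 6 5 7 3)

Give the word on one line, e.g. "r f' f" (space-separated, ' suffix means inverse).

f' f'

  after f': (1 7 6 3 5)
  after f': (1 6 5 7 3)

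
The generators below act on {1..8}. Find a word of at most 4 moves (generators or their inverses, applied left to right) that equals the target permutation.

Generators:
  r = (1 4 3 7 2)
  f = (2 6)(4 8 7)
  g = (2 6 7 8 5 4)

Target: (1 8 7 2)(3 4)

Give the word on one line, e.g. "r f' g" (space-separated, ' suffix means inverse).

r f' f'

  after r: (1 4 3 7 2)
  after f': (1 7 6 2)(3 8 4)
  after f': (1 8 7 2)(3 4)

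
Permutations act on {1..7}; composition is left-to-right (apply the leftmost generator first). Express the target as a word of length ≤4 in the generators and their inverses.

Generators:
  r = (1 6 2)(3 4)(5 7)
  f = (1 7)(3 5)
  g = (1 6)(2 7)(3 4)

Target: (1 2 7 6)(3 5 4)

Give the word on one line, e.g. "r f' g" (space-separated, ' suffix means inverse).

f' g'

  after f': (1 7)(3 5)
  after g': (1 2 7 6)(3 5 4)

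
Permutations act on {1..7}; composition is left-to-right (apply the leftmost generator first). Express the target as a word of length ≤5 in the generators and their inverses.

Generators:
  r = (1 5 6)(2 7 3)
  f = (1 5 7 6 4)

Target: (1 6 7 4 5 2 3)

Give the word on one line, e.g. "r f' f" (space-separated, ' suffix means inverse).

  after f: (1 5 7 6 4)
  after r': (2 3 7 5)(4 6)
  after f': (1 4 7)(2 3 5)
  after f': (1 6 7 4 5 2 3)

f r' f' f'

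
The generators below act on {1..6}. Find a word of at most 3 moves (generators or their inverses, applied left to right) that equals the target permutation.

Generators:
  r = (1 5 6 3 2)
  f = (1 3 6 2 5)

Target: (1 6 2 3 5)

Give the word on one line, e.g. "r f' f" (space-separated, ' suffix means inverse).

f' r

  after f': (1 5 2 6 3)
  after r: (1 6 2 3 5)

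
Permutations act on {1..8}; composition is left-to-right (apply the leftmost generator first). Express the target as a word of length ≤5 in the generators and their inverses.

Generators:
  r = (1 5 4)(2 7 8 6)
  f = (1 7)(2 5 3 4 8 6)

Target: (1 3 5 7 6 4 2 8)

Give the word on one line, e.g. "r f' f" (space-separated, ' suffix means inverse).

f' r f' f'

  after f': (1 7)(2 6 8 4 3 5)
  after r: (1 8)(3 4)(5 7)
  after f': (1 4 5)(2 6 8 7)
  after f': (1 3 5 7 6 4 2 8)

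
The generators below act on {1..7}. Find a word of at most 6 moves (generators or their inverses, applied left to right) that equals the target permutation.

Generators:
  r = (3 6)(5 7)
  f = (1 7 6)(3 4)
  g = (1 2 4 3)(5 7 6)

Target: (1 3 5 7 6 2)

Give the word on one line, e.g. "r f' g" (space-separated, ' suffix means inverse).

g' f' r g

  after g': (1 3 4 2)(5 6 7)
  after f': (1 4 2 6)(5 7)
  after r: (1 4 2 3 6)
  after g: (1 3 5 7 6 2)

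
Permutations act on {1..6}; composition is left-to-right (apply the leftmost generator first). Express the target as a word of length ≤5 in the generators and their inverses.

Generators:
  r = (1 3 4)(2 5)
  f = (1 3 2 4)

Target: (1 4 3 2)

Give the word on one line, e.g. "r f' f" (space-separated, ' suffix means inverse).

  after f: (1 3 2 4)
  after r': (2 3 5)
  after r': (1 4 3 2)

f r' r'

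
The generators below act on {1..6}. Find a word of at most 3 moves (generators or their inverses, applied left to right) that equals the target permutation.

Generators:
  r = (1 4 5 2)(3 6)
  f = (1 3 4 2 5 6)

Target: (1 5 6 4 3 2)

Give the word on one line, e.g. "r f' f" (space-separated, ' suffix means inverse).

  after r': (1 2 5 4)(3 6)
  after f': (1 4 6)(3 5)
  after r: (1 5 6 4 3 2)

r' f' r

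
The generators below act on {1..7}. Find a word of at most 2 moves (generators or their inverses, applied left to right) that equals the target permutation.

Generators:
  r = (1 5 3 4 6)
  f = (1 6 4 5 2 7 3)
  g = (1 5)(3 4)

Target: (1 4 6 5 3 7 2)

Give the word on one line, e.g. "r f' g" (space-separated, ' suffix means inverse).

f' g

  after f': (1 3 7 2 5 4 6)
  after g: (1 4 6 5 3 7 2)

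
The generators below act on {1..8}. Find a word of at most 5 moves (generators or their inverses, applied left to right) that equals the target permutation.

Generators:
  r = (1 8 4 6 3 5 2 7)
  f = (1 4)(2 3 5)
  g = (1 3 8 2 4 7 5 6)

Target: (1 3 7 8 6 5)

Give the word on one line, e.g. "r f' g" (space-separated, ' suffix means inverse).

f r r

  after f: (1 4)(2 3 5)
  after r: (1 6 3 2 5 7)(4 8)
  after r: (1 3 7 8 6 5)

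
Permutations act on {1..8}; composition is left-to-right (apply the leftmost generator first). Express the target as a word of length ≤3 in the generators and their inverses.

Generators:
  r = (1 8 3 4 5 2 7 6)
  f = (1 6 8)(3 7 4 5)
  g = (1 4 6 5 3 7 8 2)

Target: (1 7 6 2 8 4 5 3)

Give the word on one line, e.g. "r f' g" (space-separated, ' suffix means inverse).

  after f': (1 8 6)(3 5 4 7)
  after r: (1 3 2 7 4 6 8)
  after g: (1 7 6 2 8 4 5 3)

f' r g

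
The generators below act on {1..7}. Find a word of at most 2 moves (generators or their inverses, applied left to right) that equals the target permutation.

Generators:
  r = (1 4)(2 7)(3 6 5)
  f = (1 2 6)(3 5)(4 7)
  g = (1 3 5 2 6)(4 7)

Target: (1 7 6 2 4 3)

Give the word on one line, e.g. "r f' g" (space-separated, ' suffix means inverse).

  after r: (1 4)(2 7)(3 6 5)
  after g: (1 7 6 2 4 3)

r g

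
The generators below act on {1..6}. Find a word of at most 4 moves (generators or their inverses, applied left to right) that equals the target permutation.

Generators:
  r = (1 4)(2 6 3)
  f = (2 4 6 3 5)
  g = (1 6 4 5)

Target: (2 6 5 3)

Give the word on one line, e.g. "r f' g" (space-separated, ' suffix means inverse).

g' g' r

  after g': (1 5 4 6)
  after g': (1 4)(5 6)
  after r: (2 6 5 3)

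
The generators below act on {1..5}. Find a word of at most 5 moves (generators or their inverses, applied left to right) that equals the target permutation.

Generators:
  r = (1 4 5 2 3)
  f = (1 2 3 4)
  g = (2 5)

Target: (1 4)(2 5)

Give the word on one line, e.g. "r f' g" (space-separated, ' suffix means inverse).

  after g: (2 5)
  after f: (1 2 5 3 4)
  after r: (1 3 5)
  after g': (1 3 2 5)
  after f: (1 4)(2 5)

g f r g' f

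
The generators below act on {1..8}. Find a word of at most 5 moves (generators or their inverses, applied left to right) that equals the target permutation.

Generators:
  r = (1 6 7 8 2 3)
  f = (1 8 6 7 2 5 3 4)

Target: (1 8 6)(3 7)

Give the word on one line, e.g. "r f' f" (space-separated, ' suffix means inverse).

f' r f' r' r'

  after f': (1 4 3 5 2 7 6 8)
  after r: (1 4)(2 8 6)(3 5)
  after f': (1 3 2)(6 7)
  after r': (1 2 3 8 7)
  after r': (1 8 6)(3 7)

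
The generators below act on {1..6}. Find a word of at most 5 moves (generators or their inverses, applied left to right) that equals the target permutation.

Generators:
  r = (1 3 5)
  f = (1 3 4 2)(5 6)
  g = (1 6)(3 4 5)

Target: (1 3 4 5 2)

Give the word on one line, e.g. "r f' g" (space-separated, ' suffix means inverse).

g r' r' g' f

  after g: (1 6)(3 4 5)
  after r': (1 6 5)(3 4)
  after r': (1 6 3 4)
  after g': (4 6 5)
  after f: (1 3 4 5 2)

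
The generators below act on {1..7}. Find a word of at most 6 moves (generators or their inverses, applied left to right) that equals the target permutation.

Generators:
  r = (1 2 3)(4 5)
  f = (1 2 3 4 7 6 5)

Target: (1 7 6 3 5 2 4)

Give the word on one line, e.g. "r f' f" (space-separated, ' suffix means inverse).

  after f: (1 2 3 4 7 6 5)
  after r': (3 5)(4 7 6)
  after f': (1 5 2)(3 6)
  after r': (1 4 5)(2 3 6)
  after f: (1 7 6 3 5 2 4)

f r' f' r' f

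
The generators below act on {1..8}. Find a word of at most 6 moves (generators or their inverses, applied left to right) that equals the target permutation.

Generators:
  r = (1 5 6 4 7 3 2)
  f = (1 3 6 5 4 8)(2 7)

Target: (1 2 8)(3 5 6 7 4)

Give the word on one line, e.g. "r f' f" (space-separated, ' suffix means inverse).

  after r: (1 5 6 4 7 3 2)
  after r: (1 6 7 2 5 4 3)
  after r: (1 4 2 6 3 5 7)
  after r: (1 7 5 3 6 2 4)
  after f: (1 2 8)(3 5 6 7 4)

r r r r f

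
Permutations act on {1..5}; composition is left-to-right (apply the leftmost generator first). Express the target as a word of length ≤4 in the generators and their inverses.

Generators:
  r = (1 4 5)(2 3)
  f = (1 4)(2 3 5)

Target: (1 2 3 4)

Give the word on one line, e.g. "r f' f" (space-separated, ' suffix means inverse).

  after f: (1 4)(2 3 5)
  after r: (1 5 3)
  after f: (1 2 3 4)

f r f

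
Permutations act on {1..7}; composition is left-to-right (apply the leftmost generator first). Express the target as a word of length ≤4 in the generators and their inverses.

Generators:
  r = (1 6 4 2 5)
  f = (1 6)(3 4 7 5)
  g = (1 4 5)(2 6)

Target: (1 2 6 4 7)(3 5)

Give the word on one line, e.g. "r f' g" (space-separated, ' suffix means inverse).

f g

  after f: (1 6)(3 4 7 5)
  after g: (1 2 6 4 7)(3 5)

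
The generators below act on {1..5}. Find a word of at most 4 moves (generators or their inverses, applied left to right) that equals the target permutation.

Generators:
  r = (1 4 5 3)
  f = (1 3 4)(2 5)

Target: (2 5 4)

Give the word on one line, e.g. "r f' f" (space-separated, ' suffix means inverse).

  after r: (1 4 5 3)
  after f: (2 5 4)

r f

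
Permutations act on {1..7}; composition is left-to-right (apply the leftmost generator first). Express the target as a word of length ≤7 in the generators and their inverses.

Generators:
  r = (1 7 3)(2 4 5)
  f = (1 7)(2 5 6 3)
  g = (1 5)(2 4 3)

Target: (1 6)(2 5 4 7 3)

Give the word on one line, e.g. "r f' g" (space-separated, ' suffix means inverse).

g' f g' r g'

  after g': (1 5)(2 3 4)
  after f: (1 6 3 4 5 7)
  after g': (1 6 4)(2 3)(5 7)
  after r: (1 6 5 3 4 7 2)
  after g': (1 6)(2 5 4 7 3)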